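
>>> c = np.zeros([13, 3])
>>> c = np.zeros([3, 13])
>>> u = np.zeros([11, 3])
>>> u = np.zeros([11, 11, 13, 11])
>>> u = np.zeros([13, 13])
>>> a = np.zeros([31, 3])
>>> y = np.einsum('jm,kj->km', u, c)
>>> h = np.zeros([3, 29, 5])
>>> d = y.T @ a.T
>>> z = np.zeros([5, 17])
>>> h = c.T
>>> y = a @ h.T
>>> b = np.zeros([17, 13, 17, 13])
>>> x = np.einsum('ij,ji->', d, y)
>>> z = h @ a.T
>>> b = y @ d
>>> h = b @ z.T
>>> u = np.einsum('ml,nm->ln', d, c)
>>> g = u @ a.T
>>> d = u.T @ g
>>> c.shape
(3, 13)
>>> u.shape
(31, 3)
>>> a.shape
(31, 3)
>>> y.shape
(31, 13)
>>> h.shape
(31, 13)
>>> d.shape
(3, 31)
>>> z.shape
(13, 31)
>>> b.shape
(31, 31)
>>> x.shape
()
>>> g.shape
(31, 31)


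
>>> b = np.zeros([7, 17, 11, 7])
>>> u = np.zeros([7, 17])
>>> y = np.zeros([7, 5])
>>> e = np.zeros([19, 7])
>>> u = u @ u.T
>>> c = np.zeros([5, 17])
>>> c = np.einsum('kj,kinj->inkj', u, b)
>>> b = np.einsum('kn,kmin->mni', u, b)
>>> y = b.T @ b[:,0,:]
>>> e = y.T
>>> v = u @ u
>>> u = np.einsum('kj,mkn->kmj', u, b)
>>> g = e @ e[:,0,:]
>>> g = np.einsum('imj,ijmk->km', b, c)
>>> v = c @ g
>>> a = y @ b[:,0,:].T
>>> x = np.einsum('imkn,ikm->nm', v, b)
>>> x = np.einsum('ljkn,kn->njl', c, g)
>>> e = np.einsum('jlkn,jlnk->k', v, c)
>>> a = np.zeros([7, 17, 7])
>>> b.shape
(17, 7, 11)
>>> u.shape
(7, 17, 7)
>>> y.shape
(11, 7, 11)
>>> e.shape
(7,)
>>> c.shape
(17, 11, 7, 7)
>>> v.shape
(17, 11, 7, 7)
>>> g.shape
(7, 7)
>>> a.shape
(7, 17, 7)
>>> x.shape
(7, 11, 17)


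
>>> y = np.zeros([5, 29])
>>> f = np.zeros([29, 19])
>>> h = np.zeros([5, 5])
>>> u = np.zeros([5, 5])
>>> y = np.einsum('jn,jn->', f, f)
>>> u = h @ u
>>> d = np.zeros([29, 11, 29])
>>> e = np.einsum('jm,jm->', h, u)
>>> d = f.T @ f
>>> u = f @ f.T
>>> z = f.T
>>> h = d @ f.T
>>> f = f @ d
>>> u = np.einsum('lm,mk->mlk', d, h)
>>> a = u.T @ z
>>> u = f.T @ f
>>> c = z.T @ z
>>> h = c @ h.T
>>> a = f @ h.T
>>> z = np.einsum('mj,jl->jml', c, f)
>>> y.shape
()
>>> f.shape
(29, 19)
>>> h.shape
(29, 19)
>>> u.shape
(19, 19)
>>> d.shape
(19, 19)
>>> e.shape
()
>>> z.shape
(29, 29, 19)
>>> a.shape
(29, 29)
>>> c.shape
(29, 29)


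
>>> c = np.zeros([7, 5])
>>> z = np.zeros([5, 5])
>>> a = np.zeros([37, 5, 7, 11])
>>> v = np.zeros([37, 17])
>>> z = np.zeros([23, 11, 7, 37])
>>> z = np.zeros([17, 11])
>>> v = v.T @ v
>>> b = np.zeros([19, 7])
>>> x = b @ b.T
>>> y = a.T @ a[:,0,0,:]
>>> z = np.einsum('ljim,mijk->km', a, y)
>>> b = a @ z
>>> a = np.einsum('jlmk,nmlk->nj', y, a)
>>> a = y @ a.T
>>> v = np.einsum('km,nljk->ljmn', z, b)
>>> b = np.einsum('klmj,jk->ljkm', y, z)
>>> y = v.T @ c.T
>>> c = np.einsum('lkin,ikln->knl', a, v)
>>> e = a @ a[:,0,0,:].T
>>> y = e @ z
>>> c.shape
(7, 37, 11)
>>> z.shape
(11, 11)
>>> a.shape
(11, 7, 5, 37)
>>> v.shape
(5, 7, 11, 37)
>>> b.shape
(7, 11, 11, 5)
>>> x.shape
(19, 19)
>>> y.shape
(11, 7, 5, 11)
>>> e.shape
(11, 7, 5, 11)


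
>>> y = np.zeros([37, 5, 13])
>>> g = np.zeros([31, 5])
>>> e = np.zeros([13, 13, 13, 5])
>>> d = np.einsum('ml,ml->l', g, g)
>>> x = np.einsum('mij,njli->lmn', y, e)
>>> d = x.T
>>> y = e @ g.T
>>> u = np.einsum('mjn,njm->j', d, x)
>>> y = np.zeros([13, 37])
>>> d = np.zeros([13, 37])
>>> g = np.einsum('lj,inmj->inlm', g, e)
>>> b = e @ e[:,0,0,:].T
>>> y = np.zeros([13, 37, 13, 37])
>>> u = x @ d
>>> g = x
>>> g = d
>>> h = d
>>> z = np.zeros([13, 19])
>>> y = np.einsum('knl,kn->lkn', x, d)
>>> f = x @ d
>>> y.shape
(13, 13, 37)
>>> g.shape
(13, 37)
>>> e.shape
(13, 13, 13, 5)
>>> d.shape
(13, 37)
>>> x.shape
(13, 37, 13)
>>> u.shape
(13, 37, 37)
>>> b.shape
(13, 13, 13, 13)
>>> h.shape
(13, 37)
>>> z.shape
(13, 19)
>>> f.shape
(13, 37, 37)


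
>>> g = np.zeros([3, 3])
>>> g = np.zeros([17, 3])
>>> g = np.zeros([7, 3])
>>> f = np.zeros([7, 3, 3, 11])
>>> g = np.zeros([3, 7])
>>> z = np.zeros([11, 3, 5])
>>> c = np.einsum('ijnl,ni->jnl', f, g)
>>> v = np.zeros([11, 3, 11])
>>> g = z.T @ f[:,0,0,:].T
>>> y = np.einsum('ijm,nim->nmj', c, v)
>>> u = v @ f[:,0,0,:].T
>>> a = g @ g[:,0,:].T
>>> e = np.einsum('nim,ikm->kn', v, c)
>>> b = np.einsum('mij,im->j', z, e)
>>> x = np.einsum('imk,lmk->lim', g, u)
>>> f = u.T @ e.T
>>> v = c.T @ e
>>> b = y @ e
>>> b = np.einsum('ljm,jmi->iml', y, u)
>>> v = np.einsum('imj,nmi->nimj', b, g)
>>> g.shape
(5, 3, 7)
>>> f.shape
(7, 3, 3)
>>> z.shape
(11, 3, 5)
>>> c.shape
(3, 3, 11)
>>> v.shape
(5, 7, 3, 11)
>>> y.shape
(11, 11, 3)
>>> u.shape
(11, 3, 7)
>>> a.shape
(5, 3, 5)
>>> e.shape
(3, 11)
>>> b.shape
(7, 3, 11)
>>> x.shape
(11, 5, 3)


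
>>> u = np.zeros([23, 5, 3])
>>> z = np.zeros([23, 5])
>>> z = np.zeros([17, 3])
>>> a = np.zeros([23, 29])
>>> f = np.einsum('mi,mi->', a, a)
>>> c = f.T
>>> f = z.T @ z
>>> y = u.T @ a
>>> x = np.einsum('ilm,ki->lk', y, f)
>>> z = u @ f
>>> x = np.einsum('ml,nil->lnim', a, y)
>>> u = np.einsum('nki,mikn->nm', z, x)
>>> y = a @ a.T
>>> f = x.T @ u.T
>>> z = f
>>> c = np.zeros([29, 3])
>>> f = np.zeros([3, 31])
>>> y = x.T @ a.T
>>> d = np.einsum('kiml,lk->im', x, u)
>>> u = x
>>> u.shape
(29, 3, 5, 23)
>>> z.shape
(23, 5, 3, 23)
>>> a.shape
(23, 29)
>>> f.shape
(3, 31)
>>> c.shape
(29, 3)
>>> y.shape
(23, 5, 3, 23)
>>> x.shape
(29, 3, 5, 23)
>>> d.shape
(3, 5)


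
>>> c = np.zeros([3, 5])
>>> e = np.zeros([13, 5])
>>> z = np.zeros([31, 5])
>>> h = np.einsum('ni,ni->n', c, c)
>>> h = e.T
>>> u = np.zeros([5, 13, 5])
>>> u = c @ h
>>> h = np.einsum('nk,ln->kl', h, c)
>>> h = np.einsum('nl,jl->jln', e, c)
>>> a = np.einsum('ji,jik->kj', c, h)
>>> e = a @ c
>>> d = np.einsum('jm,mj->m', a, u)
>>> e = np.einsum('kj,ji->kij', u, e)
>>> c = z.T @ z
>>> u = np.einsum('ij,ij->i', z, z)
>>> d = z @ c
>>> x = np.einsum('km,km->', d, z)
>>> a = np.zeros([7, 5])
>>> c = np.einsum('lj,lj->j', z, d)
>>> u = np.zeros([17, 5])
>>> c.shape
(5,)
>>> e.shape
(3, 5, 13)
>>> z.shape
(31, 5)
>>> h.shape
(3, 5, 13)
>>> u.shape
(17, 5)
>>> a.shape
(7, 5)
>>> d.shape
(31, 5)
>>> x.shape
()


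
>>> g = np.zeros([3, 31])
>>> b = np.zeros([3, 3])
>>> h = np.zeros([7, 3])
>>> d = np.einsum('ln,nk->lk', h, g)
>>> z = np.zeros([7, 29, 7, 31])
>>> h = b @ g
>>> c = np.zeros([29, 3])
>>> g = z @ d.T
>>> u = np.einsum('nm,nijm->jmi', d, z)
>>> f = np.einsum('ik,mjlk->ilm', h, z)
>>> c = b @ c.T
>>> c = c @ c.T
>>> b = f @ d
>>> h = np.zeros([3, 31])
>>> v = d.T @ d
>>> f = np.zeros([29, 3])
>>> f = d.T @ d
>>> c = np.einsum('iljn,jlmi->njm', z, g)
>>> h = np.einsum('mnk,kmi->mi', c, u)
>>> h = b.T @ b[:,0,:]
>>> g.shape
(7, 29, 7, 7)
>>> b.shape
(3, 7, 31)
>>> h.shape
(31, 7, 31)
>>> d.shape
(7, 31)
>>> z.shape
(7, 29, 7, 31)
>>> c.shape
(31, 7, 7)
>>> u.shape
(7, 31, 29)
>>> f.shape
(31, 31)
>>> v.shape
(31, 31)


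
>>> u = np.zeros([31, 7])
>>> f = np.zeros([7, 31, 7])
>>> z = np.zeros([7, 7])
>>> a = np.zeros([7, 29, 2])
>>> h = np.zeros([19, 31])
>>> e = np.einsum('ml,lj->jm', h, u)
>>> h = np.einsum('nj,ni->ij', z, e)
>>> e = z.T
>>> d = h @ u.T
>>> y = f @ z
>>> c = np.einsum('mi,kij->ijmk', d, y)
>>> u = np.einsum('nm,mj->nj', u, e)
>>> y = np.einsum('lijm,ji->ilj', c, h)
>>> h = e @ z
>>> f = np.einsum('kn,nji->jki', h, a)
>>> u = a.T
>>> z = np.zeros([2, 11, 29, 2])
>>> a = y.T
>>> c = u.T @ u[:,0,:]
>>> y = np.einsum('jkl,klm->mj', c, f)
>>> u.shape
(2, 29, 7)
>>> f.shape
(29, 7, 2)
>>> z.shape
(2, 11, 29, 2)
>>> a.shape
(19, 31, 7)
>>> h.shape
(7, 7)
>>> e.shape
(7, 7)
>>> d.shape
(19, 31)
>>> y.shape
(2, 7)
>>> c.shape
(7, 29, 7)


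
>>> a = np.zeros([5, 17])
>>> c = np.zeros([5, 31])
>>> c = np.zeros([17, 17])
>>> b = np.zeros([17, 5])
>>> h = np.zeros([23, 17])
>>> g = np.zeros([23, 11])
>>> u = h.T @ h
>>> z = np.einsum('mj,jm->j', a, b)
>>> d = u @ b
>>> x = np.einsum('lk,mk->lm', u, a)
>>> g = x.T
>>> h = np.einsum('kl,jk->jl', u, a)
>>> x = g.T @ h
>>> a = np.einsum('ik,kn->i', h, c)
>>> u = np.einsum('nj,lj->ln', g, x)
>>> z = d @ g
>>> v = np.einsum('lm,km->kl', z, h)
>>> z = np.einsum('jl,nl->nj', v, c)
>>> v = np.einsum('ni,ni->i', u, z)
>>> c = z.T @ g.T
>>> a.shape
(5,)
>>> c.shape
(5, 5)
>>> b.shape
(17, 5)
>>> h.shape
(5, 17)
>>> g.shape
(5, 17)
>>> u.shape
(17, 5)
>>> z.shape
(17, 5)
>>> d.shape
(17, 5)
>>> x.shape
(17, 17)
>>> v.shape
(5,)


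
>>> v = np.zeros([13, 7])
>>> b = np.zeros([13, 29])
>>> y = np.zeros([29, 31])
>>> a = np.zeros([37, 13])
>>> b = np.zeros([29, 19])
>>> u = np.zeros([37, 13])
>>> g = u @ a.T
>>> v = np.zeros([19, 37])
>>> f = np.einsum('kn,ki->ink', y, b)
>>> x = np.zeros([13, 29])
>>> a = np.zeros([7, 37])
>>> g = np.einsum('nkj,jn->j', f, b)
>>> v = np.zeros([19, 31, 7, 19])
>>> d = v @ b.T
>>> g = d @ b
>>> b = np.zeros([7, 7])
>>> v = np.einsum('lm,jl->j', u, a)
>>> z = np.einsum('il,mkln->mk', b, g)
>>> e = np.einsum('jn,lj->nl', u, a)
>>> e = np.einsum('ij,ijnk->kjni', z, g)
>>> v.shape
(7,)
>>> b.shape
(7, 7)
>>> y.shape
(29, 31)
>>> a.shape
(7, 37)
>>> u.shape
(37, 13)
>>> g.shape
(19, 31, 7, 19)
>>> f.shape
(19, 31, 29)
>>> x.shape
(13, 29)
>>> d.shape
(19, 31, 7, 29)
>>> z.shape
(19, 31)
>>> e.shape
(19, 31, 7, 19)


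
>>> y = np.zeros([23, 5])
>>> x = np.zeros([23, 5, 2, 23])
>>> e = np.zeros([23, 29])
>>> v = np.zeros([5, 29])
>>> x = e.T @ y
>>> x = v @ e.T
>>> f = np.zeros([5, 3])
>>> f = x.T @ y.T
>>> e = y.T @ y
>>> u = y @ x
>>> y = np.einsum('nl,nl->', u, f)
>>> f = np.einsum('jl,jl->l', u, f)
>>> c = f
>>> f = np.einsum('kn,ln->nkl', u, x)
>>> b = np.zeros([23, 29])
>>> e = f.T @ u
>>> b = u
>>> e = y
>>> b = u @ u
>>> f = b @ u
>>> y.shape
()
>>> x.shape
(5, 23)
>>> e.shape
()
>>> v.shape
(5, 29)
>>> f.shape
(23, 23)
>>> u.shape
(23, 23)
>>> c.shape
(23,)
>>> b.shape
(23, 23)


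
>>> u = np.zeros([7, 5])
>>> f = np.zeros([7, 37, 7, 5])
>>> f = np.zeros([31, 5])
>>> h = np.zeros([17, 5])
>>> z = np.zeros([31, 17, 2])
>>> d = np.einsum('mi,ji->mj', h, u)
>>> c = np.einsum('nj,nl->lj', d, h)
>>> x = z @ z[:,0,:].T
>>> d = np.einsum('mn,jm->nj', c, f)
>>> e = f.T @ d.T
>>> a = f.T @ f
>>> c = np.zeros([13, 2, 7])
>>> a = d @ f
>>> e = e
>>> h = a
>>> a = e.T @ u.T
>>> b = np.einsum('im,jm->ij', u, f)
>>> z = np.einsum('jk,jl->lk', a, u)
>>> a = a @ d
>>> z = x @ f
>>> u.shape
(7, 5)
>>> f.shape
(31, 5)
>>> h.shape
(7, 5)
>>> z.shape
(31, 17, 5)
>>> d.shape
(7, 31)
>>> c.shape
(13, 2, 7)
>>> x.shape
(31, 17, 31)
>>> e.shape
(5, 7)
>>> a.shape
(7, 31)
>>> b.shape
(7, 31)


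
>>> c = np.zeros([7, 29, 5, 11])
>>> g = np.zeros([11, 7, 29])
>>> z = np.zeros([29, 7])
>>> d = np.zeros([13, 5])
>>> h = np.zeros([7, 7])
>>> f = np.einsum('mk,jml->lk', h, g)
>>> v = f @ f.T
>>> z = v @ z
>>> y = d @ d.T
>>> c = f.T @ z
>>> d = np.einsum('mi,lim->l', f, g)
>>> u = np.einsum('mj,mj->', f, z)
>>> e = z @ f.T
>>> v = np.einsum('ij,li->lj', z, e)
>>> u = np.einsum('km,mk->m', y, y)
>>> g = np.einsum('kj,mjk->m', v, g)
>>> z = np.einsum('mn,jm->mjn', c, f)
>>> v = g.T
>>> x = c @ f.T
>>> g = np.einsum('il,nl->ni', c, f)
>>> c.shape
(7, 7)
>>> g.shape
(29, 7)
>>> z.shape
(7, 29, 7)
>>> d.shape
(11,)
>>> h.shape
(7, 7)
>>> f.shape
(29, 7)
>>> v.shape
(11,)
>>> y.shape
(13, 13)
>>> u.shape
(13,)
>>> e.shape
(29, 29)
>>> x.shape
(7, 29)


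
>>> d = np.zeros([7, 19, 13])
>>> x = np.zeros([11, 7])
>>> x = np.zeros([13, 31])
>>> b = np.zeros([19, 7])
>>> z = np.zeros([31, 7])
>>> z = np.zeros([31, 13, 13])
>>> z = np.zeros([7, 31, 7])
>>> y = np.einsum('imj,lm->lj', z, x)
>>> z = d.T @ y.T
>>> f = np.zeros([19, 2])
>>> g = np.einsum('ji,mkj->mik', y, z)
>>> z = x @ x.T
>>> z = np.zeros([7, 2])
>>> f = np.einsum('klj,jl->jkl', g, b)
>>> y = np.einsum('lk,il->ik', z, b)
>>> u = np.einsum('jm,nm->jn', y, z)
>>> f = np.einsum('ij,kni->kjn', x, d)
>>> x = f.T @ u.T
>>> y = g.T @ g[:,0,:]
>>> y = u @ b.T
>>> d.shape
(7, 19, 13)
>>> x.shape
(19, 31, 19)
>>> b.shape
(19, 7)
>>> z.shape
(7, 2)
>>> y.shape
(19, 19)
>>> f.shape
(7, 31, 19)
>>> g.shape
(13, 7, 19)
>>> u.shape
(19, 7)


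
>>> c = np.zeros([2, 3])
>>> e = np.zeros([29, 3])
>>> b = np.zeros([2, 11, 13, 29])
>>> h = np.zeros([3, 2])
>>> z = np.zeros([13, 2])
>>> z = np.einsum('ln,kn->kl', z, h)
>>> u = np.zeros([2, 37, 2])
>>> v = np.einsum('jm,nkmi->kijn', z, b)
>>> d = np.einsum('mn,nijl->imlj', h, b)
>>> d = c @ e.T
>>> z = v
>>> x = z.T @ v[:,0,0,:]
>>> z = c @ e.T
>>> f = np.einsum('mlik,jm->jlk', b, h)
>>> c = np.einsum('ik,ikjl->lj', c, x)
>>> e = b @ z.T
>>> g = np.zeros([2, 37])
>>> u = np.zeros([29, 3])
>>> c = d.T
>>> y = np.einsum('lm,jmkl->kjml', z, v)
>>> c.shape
(29, 2)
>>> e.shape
(2, 11, 13, 2)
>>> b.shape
(2, 11, 13, 29)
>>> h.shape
(3, 2)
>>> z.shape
(2, 29)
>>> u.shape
(29, 3)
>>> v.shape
(11, 29, 3, 2)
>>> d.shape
(2, 29)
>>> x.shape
(2, 3, 29, 2)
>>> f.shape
(3, 11, 29)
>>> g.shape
(2, 37)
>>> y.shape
(3, 11, 29, 2)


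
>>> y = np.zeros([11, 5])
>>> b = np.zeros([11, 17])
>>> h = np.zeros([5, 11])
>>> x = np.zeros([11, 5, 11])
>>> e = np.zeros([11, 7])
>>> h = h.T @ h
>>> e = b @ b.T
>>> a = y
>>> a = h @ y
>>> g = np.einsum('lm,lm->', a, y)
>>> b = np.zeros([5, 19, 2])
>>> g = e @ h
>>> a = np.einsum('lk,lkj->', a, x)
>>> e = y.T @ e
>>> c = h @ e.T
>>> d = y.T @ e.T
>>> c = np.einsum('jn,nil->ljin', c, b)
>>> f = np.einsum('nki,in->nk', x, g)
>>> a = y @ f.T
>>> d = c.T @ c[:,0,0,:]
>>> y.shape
(11, 5)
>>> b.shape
(5, 19, 2)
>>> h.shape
(11, 11)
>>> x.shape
(11, 5, 11)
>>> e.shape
(5, 11)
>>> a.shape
(11, 11)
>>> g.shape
(11, 11)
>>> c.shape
(2, 11, 19, 5)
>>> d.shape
(5, 19, 11, 5)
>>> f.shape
(11, 5)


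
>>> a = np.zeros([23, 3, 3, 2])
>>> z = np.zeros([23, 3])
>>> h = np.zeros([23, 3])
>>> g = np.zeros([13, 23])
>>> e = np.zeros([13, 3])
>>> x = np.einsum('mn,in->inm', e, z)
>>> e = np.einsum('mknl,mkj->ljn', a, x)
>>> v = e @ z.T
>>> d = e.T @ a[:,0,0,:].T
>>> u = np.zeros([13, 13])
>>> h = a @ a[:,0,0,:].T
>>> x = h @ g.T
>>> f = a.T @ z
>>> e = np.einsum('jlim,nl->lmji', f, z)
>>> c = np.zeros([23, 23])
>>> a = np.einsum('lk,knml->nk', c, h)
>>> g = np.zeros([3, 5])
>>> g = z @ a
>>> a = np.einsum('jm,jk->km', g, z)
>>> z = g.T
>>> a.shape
(3, 23)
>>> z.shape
(23, 23)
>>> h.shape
(23, 3, 3, 23)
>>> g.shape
(23, 23)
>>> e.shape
(3, 3, 2, 3)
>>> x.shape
(23, 3, 3, 13)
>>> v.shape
(2, 13, 23)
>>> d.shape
(3, 13, 23)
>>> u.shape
(13, 13)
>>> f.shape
(2, 3, 3, 3)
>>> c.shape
(23, 23)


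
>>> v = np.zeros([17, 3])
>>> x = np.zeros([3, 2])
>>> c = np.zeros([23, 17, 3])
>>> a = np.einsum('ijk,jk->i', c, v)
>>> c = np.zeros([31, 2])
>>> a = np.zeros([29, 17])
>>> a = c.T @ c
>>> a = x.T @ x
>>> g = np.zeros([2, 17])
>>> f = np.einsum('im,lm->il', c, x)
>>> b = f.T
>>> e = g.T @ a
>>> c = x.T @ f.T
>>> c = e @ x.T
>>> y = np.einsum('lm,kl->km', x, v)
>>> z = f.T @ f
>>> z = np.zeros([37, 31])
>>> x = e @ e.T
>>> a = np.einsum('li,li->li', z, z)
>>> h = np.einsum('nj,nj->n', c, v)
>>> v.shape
(17, 3)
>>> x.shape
(17, 17)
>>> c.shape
(17, 3)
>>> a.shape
(37, 31)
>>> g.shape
(2, 17)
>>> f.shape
(31, 3)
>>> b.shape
(3, 31)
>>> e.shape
(17, 2)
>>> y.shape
(17, 2)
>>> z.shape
(37, 31)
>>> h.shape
(17,)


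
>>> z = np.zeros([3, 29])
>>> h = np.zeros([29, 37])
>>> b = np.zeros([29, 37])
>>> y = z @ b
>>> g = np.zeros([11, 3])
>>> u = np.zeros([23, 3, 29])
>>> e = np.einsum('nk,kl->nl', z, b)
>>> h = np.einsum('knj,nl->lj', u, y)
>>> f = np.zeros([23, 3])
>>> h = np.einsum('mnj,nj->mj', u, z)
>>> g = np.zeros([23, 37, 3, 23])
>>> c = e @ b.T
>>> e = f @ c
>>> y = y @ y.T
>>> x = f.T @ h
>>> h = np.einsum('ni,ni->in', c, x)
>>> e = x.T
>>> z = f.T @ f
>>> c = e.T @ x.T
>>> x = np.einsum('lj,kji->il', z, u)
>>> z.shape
(3, 3)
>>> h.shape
(29, 3)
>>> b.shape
(29, 37)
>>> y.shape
(3, 3)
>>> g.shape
(23, 37, 3, 23)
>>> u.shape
(23, 3, 29)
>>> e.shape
(29, 3)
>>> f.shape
(23, 3)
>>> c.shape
(3, 3)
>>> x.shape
(29, 3)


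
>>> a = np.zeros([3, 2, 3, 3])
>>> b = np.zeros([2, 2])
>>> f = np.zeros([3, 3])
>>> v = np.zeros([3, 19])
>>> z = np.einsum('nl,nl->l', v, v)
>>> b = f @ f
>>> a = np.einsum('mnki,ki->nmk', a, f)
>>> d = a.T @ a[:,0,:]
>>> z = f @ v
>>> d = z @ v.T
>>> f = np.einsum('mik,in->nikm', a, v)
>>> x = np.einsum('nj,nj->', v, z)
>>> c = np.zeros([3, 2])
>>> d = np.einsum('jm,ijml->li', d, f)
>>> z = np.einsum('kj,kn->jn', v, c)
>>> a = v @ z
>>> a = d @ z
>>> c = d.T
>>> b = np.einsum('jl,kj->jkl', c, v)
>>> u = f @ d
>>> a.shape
(2, 2)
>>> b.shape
(19, 3, 2)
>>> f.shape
(19, 3, 3, 2)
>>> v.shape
(3, 19)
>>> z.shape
(19, 2)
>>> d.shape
(2, 19)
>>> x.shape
()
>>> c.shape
(19, 2)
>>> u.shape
(19, 3, 3, 19)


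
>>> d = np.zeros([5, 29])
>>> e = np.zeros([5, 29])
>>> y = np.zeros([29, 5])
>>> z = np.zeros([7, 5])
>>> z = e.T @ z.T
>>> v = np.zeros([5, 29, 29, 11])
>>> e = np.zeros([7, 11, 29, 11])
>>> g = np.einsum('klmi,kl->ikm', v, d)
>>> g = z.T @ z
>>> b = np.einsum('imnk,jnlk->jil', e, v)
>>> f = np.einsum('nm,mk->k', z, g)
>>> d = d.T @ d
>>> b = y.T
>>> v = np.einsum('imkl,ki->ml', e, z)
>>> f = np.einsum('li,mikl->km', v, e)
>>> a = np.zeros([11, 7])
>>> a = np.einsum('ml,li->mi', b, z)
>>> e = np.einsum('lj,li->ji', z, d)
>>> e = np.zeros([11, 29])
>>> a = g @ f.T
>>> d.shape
(29, 29)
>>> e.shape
(11, 29)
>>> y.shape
(29, 5)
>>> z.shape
(29, 7)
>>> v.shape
(11, 11)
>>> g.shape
(7, 7)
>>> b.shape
(5, 29)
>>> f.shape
(29, 7)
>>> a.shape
(7, 29)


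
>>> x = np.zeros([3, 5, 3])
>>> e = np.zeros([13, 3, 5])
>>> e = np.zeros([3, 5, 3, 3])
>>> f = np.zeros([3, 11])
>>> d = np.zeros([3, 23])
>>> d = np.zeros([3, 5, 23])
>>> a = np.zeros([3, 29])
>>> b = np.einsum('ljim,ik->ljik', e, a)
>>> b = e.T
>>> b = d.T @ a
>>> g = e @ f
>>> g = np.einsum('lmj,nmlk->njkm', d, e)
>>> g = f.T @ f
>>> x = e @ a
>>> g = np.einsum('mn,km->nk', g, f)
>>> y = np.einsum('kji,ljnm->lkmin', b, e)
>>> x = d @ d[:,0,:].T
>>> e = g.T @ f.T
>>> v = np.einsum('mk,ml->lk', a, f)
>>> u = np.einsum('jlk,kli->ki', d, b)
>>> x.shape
(3, 5, 3)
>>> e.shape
(3, 3)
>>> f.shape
(3, 11)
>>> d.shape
(3, 5, 23)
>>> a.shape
(3, 29)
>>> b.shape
(23, 5, 29)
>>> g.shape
(11, 3)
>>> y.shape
(3, 23, 3, 29, 3)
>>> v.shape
(11, 29)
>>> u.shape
(23, 29)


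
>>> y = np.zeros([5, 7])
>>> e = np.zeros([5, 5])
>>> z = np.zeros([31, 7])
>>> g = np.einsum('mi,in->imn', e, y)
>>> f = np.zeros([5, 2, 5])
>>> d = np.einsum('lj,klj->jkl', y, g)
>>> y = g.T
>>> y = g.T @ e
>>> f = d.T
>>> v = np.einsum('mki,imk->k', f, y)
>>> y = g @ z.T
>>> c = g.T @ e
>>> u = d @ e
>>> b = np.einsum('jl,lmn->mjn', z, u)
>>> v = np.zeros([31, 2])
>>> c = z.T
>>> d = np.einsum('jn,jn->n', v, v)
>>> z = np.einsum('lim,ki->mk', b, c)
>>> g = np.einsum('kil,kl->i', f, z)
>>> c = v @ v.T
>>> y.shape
(5, 5, 31)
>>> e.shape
(5, 5)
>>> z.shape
(5, 7)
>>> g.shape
(5,)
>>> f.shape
(5, 5, 7)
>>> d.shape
(2,)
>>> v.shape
(31, 2)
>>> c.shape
(31, 31)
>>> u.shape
(7, 5, 5)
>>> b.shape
(5, 31, 5)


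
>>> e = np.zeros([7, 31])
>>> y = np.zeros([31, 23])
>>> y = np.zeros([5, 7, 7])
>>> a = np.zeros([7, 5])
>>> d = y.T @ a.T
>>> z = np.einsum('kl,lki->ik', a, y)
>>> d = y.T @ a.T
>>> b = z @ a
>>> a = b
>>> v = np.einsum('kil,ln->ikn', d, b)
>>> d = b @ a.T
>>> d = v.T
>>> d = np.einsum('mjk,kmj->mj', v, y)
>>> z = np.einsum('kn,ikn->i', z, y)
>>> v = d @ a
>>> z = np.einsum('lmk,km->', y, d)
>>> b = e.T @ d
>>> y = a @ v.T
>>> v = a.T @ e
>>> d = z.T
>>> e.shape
(7, 31)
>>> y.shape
(7, 7)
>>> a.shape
(7, 5)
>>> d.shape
()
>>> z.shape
()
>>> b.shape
(31, 7)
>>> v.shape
(5, 31)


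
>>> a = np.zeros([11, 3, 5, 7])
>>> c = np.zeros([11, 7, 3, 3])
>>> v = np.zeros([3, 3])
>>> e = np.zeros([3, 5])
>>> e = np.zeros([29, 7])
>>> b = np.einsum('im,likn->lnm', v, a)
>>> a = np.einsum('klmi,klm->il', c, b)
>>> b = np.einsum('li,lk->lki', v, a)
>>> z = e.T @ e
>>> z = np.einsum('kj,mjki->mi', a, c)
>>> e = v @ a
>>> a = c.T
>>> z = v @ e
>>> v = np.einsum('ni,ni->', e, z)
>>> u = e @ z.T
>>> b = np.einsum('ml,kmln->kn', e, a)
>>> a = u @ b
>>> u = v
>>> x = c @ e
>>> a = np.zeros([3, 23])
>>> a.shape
(3, 23)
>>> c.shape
(11, 7, 3, 3)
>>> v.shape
()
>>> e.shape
(3, 7)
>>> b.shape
(3, 11)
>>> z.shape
(3, 7)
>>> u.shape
()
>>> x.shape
(11, 7, 3, 7)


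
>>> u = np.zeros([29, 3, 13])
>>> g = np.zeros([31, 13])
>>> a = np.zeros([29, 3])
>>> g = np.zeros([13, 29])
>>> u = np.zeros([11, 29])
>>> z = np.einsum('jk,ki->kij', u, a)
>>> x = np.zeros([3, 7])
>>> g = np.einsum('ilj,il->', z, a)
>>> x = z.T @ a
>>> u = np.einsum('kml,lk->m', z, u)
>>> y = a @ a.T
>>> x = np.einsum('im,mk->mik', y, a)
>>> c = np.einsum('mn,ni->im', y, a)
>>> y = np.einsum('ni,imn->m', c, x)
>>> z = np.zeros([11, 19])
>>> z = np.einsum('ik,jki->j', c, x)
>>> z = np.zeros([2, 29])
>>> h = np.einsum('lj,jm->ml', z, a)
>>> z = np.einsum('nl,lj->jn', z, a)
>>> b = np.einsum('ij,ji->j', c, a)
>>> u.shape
(3,)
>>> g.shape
()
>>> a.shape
(29, 3)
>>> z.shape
(3, 2)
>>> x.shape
(29, 29, 3)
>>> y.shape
(29,)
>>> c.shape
(3, 29)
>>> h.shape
(3, 2)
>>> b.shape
(29,)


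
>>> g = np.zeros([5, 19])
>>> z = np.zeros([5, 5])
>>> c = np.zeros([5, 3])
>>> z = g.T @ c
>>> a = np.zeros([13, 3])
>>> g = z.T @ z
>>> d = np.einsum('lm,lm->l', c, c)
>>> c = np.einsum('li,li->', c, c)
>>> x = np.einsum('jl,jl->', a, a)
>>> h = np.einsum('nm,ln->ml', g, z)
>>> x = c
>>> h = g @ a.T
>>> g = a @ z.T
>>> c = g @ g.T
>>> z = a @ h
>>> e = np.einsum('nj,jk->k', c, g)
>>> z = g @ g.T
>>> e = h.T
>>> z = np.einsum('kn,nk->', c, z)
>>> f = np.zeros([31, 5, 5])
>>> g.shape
(13, 19)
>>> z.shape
()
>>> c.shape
(13, 13)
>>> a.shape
(13, 3)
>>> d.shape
(5,)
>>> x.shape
()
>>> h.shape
(3, 13)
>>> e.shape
(13, 3)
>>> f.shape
(31, 5, 5)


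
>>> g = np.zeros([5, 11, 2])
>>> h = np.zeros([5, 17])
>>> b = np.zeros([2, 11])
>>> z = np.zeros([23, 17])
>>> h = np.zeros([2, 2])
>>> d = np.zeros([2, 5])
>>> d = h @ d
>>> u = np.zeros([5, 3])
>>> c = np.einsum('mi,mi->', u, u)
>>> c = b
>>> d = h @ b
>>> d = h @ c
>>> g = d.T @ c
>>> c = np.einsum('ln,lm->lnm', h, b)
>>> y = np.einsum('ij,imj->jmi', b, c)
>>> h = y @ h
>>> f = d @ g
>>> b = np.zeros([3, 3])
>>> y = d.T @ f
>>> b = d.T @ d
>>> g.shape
(11, 11)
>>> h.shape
(11, 2, 2)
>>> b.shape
(11, 11)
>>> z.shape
(23, 17)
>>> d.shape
(2, 11)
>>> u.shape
(5, 3)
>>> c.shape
(2, 2, 11)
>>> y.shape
(11, 11)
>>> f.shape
(2, 11)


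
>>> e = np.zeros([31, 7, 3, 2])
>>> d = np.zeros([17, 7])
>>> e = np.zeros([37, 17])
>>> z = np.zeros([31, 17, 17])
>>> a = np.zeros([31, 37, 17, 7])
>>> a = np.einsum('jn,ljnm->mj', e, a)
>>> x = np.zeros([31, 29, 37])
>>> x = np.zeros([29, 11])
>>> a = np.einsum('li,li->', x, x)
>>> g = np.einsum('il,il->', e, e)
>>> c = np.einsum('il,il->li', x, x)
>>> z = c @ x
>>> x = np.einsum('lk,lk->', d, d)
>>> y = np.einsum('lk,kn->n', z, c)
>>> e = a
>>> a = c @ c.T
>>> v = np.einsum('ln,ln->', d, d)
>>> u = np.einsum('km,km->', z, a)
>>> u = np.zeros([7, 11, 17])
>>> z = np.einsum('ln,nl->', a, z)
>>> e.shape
()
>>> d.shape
(17, 7)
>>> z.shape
()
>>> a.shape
(11, 11)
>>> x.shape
()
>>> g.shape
()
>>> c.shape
(11, 29)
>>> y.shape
(29,)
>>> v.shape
()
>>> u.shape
(7, 11, 17)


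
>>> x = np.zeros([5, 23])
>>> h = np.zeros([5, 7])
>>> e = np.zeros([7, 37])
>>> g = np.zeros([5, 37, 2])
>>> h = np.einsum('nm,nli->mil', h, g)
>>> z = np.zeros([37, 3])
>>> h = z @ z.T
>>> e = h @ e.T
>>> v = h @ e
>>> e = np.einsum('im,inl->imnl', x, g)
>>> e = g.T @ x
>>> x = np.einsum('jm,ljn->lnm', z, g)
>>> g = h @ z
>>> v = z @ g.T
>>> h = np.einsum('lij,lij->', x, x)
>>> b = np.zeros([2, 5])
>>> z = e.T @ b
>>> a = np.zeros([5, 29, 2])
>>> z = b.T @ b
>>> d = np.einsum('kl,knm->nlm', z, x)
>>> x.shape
(5, 2, 3)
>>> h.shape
()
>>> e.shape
(2, 37, 23)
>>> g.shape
(37, 3)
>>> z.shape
(5, 5)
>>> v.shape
(37, 37)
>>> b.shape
(2, 5)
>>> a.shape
(5, 29, 2)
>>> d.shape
(2, 5, 3)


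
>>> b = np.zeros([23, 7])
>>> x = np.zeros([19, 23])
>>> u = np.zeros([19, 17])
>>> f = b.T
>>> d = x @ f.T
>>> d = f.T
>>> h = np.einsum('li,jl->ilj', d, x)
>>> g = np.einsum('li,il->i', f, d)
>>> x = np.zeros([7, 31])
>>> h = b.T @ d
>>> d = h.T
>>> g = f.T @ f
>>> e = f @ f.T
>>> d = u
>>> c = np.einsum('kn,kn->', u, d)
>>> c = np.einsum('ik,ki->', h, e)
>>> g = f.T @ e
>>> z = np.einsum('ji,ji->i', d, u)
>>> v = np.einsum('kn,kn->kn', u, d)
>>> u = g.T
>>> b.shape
(23, 7)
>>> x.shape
(7, 31)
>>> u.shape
(7, 23)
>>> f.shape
(7, 23)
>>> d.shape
(19, 17)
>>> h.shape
(7, 7)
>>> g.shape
(23, 7)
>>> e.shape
(7, 7)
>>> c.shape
()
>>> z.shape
(17,)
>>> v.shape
(19, 17)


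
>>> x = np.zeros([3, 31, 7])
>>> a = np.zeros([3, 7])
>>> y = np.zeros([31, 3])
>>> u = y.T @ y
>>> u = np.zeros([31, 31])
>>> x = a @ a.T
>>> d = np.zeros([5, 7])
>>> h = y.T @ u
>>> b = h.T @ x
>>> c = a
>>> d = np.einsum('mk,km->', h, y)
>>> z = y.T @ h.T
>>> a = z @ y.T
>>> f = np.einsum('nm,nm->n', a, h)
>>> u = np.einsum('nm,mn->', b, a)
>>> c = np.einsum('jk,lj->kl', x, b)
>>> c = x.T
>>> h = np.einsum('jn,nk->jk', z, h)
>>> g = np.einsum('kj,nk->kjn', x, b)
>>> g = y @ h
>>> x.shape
(3, 3)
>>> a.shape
(3, 31)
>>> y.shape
(31, 3)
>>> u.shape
()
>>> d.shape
()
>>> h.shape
(3, 31)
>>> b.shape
(31, 3)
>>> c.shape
(3, 3)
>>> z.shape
(3, 3)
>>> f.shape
(3,)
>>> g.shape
(31, 31)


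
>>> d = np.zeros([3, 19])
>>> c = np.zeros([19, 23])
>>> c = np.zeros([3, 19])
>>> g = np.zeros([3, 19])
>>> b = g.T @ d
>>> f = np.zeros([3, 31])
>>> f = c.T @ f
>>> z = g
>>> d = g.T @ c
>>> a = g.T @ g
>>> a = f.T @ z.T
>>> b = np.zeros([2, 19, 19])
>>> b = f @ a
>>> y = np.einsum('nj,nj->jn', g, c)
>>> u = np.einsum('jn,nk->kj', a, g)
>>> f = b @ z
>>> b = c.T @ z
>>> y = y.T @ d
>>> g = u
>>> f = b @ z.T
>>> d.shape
(19, 19)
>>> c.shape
(3, 19)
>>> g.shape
(19, 31)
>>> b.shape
(19, 19)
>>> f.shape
(19, 3)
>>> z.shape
(3, 19)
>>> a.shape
(31, 3)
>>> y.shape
(3, 19)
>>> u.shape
(19, 31)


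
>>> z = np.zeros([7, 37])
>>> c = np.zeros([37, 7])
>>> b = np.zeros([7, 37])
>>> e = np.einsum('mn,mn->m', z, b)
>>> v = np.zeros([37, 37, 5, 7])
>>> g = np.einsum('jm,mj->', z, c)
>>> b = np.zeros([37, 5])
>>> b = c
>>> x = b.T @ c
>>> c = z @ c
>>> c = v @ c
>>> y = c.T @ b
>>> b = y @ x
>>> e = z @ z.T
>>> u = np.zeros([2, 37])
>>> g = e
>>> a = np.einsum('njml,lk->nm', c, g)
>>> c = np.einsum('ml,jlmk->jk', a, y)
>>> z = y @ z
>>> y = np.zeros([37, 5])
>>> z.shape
(7, 5, 37, 37)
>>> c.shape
(7, 7)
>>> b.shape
(7, 5, 37, 7)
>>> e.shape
(7, 7)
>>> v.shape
(37, 37, 5, 7)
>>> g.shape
(7, 7)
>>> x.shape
(7, 7)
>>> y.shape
(37, 5)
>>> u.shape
(2, 37)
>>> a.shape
(37, 5)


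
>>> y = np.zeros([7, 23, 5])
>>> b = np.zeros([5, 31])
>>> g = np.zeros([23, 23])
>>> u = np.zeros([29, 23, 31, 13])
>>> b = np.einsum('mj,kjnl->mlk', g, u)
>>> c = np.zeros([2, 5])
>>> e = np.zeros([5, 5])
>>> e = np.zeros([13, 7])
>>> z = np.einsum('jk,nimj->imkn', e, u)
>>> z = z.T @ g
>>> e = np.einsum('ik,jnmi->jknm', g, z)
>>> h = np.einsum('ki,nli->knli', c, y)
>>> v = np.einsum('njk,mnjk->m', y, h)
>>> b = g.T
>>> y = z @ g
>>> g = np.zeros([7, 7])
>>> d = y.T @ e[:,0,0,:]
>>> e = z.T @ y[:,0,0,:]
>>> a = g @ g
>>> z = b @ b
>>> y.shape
(29, 7, 31, 23)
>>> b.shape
(23, 23)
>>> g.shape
(7, 7)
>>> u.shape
(29, 23, 31, 13)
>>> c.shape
(2, 5)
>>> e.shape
(23, 31, 7, 23)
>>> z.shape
(23, 23)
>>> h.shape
(2, 7, 23, 5)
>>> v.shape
(2,)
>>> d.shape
(23, 31, 7, 31)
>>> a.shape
(7, 7)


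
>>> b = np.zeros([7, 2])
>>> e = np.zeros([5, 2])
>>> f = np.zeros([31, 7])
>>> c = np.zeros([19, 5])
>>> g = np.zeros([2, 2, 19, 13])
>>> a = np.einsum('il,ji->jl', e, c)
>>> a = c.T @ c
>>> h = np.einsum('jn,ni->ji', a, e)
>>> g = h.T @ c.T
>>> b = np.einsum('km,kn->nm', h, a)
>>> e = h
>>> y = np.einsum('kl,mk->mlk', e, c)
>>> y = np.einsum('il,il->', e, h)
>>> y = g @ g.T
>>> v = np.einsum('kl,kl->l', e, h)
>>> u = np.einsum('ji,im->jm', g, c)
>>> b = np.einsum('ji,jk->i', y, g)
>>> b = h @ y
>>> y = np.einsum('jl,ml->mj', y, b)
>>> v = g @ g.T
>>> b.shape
(5, 2)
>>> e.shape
(5, 2)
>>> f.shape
(31, 7)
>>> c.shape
(19, 5)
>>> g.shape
(2, 19)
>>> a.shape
(5, 5)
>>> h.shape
(5, 2)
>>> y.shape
(5, 2)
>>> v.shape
(2, 2)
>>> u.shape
(2, 5)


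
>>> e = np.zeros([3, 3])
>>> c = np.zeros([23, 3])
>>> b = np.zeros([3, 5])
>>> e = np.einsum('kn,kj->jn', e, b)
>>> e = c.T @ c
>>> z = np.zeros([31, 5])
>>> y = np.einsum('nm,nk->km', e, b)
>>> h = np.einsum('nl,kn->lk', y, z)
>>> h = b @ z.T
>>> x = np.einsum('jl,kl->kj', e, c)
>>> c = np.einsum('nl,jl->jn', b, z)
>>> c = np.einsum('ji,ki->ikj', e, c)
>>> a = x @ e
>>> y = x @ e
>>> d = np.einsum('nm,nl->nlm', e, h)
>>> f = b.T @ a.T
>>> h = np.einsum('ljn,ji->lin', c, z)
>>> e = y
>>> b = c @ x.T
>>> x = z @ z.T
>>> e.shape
(23, 3)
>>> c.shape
(3, 31, 3)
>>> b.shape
(3, 31, 23)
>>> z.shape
(31, 5)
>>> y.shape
(23, 3)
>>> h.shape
(3, 5, 3)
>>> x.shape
(31, 31)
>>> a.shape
(23, 3)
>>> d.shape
(3, 31, 3)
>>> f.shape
(5, 23)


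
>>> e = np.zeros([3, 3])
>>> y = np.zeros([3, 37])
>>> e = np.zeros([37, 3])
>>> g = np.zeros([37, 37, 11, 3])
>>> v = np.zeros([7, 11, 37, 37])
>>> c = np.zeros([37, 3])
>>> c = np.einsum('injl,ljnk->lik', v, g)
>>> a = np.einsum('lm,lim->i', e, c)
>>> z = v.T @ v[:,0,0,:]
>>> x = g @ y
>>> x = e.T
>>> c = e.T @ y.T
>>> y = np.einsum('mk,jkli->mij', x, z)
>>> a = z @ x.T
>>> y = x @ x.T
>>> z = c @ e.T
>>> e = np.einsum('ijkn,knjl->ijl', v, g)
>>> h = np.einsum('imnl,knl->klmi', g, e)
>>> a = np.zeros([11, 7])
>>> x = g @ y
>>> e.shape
(7, 11, 3)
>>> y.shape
(3, 3)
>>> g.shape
(37, 37, 11, 3)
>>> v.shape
(7, 11, 37, 37)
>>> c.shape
(3, 3)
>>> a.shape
(11, 7)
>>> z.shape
(3, 37)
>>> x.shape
(37, 37, 11, 3)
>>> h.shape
(7, 3, 37, 37)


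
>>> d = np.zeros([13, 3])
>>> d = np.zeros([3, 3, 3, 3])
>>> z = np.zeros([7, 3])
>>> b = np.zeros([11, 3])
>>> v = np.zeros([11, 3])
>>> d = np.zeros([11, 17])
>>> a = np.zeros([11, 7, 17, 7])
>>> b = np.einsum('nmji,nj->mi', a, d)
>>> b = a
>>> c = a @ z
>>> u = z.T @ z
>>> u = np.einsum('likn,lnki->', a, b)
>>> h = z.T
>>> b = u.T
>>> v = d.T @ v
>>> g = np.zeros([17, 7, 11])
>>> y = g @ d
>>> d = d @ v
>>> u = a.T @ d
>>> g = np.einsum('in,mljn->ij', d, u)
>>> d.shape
(11, 3)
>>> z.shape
(7, 3)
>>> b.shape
()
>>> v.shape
(17, 3)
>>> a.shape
(11, 7, 17, 7)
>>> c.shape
(11, 7, 17, 3)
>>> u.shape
(7, 17, 7, 3)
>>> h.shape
(3, 7)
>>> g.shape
(11, 7)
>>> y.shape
(17, 7, 17)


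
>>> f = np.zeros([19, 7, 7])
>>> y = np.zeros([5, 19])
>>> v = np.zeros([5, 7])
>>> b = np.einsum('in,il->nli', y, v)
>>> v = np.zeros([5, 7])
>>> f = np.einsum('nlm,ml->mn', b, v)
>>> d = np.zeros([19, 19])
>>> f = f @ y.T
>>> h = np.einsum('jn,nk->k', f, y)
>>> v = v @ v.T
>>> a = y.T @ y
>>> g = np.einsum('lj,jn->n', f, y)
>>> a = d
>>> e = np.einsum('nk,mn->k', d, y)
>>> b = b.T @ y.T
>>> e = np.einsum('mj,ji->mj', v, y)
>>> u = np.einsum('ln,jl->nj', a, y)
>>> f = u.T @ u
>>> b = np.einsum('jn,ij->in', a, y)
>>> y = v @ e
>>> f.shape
(5, 5)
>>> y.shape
(5, 5)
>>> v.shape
(5, 5)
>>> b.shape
(5, 19)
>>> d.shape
(19, 19)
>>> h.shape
(19,)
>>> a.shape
(19, 19)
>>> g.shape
(19,)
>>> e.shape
(5, 5)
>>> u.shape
(19, 5)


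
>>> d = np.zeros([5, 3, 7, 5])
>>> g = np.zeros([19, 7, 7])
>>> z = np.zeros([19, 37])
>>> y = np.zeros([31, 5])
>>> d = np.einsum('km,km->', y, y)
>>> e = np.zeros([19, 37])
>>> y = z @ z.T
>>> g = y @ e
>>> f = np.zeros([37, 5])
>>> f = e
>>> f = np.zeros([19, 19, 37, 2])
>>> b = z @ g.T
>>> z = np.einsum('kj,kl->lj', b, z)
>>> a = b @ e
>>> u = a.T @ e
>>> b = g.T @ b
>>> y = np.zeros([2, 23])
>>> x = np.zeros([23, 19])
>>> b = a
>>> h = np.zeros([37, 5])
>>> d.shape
()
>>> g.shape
(19, 37)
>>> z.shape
(37, 19)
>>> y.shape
(2, 23)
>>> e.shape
(19, 37)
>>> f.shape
(19, 19, 37, 2)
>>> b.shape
(19, 37)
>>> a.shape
(19, 37)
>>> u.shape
(37, 37)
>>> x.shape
(23, 19)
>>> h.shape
(37, 5)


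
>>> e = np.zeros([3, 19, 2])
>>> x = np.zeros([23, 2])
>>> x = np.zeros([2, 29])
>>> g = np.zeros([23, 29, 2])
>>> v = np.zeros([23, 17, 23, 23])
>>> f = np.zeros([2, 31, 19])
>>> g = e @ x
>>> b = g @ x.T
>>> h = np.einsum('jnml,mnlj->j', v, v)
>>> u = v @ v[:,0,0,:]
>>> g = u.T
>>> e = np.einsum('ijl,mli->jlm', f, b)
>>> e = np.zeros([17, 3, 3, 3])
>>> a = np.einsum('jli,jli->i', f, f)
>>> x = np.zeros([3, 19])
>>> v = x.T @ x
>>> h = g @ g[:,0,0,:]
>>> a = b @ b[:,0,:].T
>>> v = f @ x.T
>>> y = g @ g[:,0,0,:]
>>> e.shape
(17, 3, 3, 3)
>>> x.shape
(3, 19)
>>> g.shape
(23, 23, 17, 23)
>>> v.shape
(2, 31, 3)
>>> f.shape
(2, 31, 19)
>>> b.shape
(3, 19, 2)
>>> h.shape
(23, 23, 17, 23)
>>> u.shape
(23, 17, 23, 23)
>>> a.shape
(3, 19, 3)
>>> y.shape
(23, 23, 17, 23)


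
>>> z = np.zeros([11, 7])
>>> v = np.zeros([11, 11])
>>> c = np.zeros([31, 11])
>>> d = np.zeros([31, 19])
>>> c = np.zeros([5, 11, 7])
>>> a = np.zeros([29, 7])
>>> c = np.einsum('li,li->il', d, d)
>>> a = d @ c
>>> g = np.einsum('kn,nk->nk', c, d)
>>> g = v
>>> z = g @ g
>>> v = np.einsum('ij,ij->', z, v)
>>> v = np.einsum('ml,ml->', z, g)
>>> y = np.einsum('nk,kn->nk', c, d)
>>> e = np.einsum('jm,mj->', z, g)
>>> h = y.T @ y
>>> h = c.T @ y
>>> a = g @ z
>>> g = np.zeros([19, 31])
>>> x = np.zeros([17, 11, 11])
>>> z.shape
(11, 11)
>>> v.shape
()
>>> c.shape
(19, 31)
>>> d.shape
(31, 19)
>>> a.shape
(11, 11)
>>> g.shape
(19, 31)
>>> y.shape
(19, 31)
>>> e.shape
()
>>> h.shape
(31, 31)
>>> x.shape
(17, 11, 11)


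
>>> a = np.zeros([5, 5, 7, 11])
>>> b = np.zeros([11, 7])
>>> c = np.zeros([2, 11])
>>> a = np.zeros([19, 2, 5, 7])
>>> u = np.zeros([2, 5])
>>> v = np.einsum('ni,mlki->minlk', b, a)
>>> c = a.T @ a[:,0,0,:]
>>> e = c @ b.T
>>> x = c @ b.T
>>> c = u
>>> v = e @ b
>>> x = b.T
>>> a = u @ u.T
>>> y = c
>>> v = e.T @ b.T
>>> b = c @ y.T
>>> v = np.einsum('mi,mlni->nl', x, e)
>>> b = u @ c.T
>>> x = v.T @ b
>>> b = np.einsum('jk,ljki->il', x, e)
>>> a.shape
(2, 2)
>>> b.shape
(11, 7)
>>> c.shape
(2, 5)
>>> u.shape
(2, 5)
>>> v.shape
(2, 5)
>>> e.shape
(7, 5, 2, 11)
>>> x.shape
(5, 2)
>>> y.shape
(2, 5)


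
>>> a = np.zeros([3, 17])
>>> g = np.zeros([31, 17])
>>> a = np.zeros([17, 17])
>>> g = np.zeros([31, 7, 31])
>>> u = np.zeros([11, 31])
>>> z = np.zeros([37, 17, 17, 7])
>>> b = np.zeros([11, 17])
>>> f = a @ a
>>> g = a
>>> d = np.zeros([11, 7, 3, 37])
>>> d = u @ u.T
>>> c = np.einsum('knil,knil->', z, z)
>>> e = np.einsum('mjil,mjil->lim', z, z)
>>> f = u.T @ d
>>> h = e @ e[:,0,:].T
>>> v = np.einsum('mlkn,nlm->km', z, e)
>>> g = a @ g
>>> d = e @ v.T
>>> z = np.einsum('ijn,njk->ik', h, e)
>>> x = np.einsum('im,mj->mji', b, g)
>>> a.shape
(17, 17)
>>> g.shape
(17, 17)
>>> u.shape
(11, 31)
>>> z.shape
(7, 37)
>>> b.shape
(11, 17)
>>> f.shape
(31, 11)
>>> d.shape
(7, 17, 17)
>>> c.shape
()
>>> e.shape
(7, 17, 37)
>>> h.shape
(7, 17, 7)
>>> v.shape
(17, 37)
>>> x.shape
(17, 17, 11)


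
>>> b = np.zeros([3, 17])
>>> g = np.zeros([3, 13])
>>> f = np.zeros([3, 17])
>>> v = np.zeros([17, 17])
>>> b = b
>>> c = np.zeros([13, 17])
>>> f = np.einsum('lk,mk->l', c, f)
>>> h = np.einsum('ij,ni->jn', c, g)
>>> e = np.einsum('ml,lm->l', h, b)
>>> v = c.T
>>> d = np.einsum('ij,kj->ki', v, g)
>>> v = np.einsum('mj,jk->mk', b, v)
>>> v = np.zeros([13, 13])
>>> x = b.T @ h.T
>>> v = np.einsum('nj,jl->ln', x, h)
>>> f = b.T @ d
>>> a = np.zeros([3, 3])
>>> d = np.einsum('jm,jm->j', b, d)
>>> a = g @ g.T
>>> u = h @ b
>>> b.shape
(3, 17)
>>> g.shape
(3, 13)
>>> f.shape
(17, 17)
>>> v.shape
(3, 17)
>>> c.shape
(13, 17)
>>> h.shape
(17, 3)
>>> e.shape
(3,)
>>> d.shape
(3,)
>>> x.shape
(17, 17)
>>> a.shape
(3, 3)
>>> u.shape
(17, 17)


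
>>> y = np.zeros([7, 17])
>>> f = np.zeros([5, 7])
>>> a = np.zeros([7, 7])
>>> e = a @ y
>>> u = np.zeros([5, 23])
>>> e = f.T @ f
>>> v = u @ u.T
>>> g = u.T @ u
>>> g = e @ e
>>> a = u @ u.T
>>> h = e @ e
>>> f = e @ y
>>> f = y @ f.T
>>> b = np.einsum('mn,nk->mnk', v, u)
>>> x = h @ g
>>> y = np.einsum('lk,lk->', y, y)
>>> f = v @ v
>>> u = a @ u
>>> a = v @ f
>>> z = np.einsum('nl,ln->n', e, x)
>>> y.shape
()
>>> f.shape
(5, 5)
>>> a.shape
(5, 5)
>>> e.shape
(7, 7)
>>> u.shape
(5, 23)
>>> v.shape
(5, 5)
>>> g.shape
(7, 7)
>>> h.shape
(7, 7)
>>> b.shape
(5, 5, 23)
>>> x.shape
(7, 7)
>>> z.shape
(7,)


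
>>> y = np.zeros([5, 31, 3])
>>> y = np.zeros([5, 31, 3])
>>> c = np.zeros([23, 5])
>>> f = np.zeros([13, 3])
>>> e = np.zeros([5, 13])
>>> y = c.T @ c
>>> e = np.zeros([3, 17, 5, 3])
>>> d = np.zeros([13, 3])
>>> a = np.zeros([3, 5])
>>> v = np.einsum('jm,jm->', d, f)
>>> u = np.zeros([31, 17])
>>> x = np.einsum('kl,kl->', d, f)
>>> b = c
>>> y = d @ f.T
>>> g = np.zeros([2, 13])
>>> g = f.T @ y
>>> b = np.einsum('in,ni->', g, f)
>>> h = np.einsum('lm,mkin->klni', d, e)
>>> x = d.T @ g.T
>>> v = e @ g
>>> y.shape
(13, 13)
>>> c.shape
(23, 5)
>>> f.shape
(13, 3)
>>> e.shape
(3, 17, 5, 3)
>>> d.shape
(13, 3)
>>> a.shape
(3, 5)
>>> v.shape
(3, 17, 5, 13)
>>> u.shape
(31, 17)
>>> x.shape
(3, 3)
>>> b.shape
()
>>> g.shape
(3, 13)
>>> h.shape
(17, 13, 3, 5)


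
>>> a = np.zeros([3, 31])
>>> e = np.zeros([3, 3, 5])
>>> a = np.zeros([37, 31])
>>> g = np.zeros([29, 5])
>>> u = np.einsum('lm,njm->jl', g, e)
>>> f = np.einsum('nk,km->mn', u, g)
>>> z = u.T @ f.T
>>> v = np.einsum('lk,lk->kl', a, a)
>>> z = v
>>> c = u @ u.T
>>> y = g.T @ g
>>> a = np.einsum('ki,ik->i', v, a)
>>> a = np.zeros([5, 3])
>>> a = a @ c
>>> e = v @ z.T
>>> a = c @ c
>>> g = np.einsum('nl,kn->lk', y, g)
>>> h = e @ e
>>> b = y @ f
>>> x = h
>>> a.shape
(3, 3)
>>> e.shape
(31, 31)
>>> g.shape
(5, 29)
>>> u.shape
(3, 29)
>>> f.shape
(5, 3)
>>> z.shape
(31, 37)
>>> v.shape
(31, 37)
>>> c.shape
(3, 3)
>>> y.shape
(5, 5)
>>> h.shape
(31, 31)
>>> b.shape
(5, 3)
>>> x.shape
(31, 31)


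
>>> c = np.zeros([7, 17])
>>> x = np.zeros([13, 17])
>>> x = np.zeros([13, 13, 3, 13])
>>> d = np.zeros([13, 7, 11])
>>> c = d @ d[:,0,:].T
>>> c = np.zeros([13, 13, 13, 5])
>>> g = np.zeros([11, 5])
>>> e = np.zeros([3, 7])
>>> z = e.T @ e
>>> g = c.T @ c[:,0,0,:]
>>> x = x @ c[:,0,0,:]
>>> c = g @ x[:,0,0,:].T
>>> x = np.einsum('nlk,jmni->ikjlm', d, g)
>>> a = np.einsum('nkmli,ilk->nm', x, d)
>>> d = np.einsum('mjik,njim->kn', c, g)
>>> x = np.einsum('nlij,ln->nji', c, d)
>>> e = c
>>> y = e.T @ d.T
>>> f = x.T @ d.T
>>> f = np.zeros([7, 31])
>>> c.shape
(5, 13, 13, 13)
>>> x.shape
(5, 13, 13)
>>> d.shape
(13, 5)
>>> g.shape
(5, 13, 13, 5)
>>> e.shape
(5, 13, 13, 13)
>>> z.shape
(7, 7)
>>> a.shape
(5, 5)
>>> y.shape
(13, 13, 13, 13)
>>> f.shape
(7, 31)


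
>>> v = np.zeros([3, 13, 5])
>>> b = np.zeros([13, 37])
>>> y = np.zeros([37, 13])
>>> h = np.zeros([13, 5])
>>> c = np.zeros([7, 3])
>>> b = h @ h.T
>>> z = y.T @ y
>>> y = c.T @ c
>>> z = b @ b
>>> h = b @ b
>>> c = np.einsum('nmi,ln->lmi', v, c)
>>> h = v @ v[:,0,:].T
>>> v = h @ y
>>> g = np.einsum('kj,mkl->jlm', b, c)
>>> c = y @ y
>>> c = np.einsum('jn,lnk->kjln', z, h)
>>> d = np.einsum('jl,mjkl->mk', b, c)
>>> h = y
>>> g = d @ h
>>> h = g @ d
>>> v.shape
(3, 13, 3)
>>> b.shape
(13, 13)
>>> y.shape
(3, 3)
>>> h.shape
(3, 3)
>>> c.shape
(3, 13, 3, 13)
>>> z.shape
(13, 13)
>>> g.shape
(3, 3)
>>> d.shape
(3, 3)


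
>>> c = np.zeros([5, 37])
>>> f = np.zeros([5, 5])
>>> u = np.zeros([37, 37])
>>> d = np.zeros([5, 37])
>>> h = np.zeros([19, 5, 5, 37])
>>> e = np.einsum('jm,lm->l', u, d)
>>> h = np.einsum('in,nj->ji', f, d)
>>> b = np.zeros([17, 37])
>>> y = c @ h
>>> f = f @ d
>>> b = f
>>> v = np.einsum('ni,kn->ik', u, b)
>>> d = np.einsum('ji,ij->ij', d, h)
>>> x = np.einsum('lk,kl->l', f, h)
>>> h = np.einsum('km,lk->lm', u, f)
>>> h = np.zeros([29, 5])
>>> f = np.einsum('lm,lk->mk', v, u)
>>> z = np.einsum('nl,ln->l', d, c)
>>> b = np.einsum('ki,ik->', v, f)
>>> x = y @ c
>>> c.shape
(5, 37)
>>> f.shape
(5, 37)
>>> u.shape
(37, 37)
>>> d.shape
(37, 5)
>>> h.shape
(29, 5)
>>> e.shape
(5,)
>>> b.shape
()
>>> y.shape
(5, 5)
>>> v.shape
(37, 5)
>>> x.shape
(5, 37)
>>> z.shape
(5,)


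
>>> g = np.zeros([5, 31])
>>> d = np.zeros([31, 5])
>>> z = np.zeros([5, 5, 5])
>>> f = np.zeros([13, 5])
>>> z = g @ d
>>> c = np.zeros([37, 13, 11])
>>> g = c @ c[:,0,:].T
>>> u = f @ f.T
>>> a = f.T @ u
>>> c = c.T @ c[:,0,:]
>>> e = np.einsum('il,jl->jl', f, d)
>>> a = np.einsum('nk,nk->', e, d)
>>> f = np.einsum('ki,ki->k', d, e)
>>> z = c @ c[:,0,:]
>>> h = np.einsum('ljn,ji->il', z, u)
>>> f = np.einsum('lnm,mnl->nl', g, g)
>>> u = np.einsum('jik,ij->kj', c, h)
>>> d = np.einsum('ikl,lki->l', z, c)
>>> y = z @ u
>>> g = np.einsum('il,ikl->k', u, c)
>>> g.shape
(13,)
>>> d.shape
(11,)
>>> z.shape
(11, 13, 11)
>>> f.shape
(13, 37)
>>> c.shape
(11, 13, 11)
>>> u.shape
(11, 11)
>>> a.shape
()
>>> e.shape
(31, 5)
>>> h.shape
(13, 11)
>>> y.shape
(11, 13, 11)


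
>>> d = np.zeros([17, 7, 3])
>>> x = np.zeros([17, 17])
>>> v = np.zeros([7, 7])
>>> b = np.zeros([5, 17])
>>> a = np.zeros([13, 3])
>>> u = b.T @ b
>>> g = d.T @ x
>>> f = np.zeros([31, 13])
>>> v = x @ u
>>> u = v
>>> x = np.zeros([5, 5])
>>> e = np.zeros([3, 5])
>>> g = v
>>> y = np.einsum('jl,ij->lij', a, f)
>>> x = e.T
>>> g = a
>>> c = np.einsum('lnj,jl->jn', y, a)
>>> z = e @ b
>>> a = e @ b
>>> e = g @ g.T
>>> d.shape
(17, 7, 3)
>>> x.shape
(5, 3)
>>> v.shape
(17, 17)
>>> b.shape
(5, 17)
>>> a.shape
(3, 17)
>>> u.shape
(17, 17)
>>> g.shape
(13, 3)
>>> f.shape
(31, 13)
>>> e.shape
(13, 13)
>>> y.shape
(3, 31, 13)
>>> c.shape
(13, 31)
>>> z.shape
(3, 17)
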